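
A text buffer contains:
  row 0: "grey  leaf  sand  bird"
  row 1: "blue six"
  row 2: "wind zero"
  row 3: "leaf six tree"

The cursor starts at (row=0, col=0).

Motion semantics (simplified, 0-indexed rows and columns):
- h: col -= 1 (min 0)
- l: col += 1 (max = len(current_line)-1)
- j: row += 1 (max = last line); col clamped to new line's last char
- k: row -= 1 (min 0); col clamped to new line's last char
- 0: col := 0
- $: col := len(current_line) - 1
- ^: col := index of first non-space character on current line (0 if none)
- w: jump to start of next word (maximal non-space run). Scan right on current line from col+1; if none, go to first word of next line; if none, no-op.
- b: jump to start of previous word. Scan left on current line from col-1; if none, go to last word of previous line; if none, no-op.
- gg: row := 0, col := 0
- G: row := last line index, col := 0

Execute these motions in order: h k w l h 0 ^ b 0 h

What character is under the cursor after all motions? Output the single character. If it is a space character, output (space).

Answer: g

Derivation:
After 1 (h): row=0 col=0 char='g'
After 2 (k): row=0 col=0 char='g'
After 3 (w): row=0 col=6 char='l'
After 4 (l): row=0 col=7 char='e'
After 5 (h): row=0 col=6 char='l'
After 6 (0): row=0 col=0 char='g'
After 7 (^): row=0 col=0 char='g'
After 8 (b): row=0 col=0 char='g'
After 9 (0): row=0 col=0 char='g'
After 10 (h): row=0 col=0 char='g'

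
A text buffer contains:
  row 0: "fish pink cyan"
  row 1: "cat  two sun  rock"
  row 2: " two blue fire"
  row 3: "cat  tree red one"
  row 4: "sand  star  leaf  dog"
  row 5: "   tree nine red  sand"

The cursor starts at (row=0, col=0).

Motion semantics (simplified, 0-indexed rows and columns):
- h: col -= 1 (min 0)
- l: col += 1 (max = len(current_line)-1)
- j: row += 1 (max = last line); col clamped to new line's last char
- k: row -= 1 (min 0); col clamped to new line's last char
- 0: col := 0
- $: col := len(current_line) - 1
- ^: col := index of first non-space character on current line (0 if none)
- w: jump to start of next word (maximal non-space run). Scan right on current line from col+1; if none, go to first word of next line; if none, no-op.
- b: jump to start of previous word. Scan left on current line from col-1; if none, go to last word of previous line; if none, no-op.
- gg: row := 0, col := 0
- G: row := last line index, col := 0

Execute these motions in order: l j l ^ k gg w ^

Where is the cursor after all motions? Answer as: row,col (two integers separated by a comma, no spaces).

Answer: 0,0

Derivation:
After 1 (l): row=0 col=1 char='i'
After 2 (j): row=1 col=1 char='a'
After 3 (l): row=1 col=2 char='t'
After 4 (^): row=1 col=0 char='c'
After 5 (k): row=0 col=0 char='f'
After 6 (gg): row=0 col=0 char='f'
After 7 (w): row=0 col=5 char='p'
After 8 (^): row=0 col=0 char='f'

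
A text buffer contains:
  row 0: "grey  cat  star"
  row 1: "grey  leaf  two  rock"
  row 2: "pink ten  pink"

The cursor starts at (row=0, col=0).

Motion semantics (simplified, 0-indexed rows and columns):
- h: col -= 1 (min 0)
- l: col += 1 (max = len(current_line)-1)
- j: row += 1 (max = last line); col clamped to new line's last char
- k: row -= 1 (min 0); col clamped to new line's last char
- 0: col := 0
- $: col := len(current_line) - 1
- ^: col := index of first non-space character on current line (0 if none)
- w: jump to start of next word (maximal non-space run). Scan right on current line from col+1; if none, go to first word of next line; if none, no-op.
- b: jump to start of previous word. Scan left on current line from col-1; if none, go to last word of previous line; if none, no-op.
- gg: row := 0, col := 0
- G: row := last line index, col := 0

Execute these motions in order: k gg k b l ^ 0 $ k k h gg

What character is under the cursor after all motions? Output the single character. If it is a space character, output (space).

After 1 (k): row=0 col=0 char='g'
After 2 (gg): row=0 col=0 char='g'
After 3 (k): row=0 col=0 char='g'
After 4 (b): row=0 col=0 char='g'
After 5 (l): row=0 col=1 char='r'
After 6 (^): row=0 col=0 char='g'
After 7 (0): row=0 col=0 char='g'
After 8 ($): row=0 col=14 char='r'
After 9 (k): row=0 col=14 char='r'
After 10 (k): row=0 col=14 char='r'
After 11 (h): row=0 col=13 char='a'
After 12 (gg): row=0 col=0 char='g'

Answer: g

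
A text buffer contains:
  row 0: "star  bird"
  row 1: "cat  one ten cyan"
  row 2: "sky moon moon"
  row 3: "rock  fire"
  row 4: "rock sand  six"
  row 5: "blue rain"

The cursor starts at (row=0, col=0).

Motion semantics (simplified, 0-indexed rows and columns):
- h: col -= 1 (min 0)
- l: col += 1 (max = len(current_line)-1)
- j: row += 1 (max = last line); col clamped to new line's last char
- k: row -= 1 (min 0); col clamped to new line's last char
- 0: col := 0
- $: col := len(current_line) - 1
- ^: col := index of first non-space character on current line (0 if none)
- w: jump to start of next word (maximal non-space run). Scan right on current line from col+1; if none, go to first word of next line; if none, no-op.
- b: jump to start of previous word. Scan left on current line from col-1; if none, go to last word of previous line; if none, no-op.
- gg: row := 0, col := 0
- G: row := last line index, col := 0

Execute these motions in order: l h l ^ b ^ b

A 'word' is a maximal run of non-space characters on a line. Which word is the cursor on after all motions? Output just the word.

After 1 (l): row=0 col=1 char='t'
After 2 (h): row=0 col=0 char='s'
After 3 (l): row=0 col=1 char='t'
After 4 (^): row=0 col=0 char='s'
After 5 (b): row=0 col=0 char='s'
After 6 (^): row=0 col=0 char='s'
After 7 (b): row=0 col=0 char='s'

Answer: star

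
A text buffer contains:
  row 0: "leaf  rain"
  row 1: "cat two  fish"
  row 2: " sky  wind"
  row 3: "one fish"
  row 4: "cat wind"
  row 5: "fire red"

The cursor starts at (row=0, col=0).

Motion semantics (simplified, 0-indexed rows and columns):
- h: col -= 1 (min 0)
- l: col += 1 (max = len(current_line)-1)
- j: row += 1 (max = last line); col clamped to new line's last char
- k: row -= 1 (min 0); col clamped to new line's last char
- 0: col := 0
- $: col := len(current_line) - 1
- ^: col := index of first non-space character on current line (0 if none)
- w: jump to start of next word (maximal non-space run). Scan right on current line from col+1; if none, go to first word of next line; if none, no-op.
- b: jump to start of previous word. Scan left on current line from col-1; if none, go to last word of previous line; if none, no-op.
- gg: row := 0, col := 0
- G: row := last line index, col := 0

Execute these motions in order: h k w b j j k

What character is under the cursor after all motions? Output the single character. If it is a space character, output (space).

After 1 (h): row=0 col=0 char='l'
After 2 (k): row=0 col=0 char='l'
After 3 (w): row=0 col=6 char='r'
After 4 (b): row=0 col=0 char='l'
After 5 (j): row=1 col=0 char='c'
After 6 (j): row=2 col=0 char='_'
After 7 (k): row=1 col=0 char='c'

Answer: c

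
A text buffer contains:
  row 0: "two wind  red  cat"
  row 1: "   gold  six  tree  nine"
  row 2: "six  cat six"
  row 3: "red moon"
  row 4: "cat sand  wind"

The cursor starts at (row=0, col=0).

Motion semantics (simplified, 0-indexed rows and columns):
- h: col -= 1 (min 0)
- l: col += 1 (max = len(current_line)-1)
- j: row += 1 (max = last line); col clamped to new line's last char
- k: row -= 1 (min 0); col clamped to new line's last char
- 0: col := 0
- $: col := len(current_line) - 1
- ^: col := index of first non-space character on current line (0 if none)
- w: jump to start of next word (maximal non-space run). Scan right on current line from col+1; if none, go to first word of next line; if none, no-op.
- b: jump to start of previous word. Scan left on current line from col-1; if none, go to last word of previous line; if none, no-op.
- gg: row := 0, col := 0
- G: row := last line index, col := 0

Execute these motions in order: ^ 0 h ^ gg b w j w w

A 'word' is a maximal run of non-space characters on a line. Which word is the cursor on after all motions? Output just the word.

After 1 (^): row=0 col=0 char='t'
After 2 (0): row=0 col=0 char='t'
After 3 (h): row=0 col=0 char='t'
After 4 (^): row=0 col=0 char='t'
After 5 (gg): row=0 col=0 char='t'
After 6 (b): row=0 col=0 char='t'
After 7 (w): row=0 col=4 char='w'
After 8 (j): row=1 col=4 char='o'
After 9 (w): row=1 col=9 char='s'
After 10 (w): row=1 col=14 char='t'

Answer: tree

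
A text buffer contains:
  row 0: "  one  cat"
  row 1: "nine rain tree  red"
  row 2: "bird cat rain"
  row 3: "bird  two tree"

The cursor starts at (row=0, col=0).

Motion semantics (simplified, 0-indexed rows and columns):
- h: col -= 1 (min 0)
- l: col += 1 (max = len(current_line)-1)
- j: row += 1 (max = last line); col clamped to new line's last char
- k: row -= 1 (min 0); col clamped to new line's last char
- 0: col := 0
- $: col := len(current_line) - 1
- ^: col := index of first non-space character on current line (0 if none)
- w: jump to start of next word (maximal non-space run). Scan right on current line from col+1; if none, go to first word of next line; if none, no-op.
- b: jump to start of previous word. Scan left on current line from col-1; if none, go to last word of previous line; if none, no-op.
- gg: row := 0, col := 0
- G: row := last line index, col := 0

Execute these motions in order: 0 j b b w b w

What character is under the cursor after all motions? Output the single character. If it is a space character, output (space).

After 1 (0): row=0 col=0 char='_'
After 2 (j): row=1 col=0 char='n'
After 3 (b): row=0 col=7 char='c'
After 4 (b): row=0 col=2 char='o'
After 5 (w): row=0 col=7 char='c'
After 6 (b): row=0 col=2 char='o'
After 7 (w): row=0 col=7 char='c'

Answer: c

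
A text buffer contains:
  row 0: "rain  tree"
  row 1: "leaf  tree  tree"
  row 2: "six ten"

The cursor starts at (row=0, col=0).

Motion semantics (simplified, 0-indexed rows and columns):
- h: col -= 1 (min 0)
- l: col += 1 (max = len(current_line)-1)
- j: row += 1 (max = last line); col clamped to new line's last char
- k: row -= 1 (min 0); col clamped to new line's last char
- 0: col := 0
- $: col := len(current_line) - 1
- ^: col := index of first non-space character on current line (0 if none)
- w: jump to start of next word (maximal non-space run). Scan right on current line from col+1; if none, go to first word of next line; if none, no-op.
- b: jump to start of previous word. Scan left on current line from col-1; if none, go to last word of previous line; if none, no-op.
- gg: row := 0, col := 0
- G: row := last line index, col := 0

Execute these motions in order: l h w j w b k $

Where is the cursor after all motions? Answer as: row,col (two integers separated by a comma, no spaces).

Answer: 0,9

Derivation:
After 1 (l): row=0 col=1 char='a'
After 2 (h): row=0 col=0 char='r'
After 3 (w): row=0 col=6 char='t'
After 4 (j): row=1 col=6 char='t'
After 5 (w): row=1 col=12 char='t'
After 6 (b): row=1 col=6 char='t'
After 7 (k): row=0 col=6 char='t'
After 8 ($): row=0 col=9 char='e'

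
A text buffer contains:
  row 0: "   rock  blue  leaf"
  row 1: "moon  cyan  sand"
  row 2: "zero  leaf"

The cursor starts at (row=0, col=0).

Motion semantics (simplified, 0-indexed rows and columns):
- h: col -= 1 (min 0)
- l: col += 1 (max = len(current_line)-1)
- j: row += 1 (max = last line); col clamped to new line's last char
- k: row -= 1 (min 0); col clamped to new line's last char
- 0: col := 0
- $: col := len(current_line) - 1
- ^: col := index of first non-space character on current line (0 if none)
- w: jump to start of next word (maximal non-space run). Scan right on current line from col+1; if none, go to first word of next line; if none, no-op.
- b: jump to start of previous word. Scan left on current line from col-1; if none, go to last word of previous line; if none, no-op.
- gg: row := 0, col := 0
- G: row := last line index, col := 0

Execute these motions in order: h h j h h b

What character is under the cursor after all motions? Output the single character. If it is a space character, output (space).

Answer: l

Derivation:
After 1 (h): row=0 col=0 char='_'
After 2 (h): row=0 col=0 char='_'
After 3 (j): row=1 col=0 char='m'
After 4 (h): row=1 col=0 char='m'
After 5 (h): row=1 col=0 char='m'
After 6 (b): row=0 col=15 char='l'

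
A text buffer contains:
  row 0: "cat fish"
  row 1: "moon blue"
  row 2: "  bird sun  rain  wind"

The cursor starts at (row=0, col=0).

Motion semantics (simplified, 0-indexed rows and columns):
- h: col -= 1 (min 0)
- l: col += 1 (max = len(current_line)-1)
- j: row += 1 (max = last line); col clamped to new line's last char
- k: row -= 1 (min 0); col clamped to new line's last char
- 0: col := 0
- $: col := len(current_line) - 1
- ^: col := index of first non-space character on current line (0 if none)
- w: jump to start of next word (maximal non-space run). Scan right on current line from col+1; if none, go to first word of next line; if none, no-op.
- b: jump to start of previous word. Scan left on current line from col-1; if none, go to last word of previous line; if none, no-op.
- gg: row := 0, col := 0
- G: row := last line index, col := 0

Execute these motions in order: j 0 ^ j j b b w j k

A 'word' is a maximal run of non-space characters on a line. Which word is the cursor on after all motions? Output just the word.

After 1 (j): row=1 col=0 char='m'
After 2 (0): row=1 col=0 char='m'
After 3 (^): row=1 col=0 char='m'
After 4 (j): row=2 col=0 char='_'
After 5 (j): row=2 col=0 char='_'
After 6 (b): row=1 col=5 char='b'
After 7 (b): row=1 col=0 char='m'
After 8 (w): row=1 col=5 char='b'
After 9 (j): row=2 col=5 char='d'
After 10 (k): row=1 col=5 char='b'

Answer: blue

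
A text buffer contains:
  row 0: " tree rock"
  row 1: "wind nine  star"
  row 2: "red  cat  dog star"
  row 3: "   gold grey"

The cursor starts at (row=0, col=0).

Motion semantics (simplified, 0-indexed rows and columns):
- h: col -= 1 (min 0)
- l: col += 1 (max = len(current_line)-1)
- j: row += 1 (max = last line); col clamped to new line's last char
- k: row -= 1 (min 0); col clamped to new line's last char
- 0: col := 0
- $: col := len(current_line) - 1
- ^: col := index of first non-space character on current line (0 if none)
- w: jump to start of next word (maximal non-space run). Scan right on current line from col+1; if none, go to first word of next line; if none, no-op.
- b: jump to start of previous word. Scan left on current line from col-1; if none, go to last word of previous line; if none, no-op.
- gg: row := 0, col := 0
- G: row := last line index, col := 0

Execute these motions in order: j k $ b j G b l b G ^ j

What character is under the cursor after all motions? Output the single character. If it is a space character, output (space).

Answer: g

Derivation:
After 1 (j): row=1 col=0 char='w'
After 2 (k): row=0 col=0 char='_'
After 3 ($): row=0 col=9 char='k'
After 4 (b): row=0 col=6 char='r'
After 5 (j): row=1 col=6 char='i'
After 6 (G): row=3 col=0 char='_'
After 7 (b): row=2 col=14 char='s'
After 8 (l): row=2 col=15 char='t'
After 9 (b): row=2 col=14 char='s'
After 10 (G): row=3 col=0 char='_'
After 11 (^): row=3 col=3 char='g'
After 12 (j): row=3 col=3 char='g'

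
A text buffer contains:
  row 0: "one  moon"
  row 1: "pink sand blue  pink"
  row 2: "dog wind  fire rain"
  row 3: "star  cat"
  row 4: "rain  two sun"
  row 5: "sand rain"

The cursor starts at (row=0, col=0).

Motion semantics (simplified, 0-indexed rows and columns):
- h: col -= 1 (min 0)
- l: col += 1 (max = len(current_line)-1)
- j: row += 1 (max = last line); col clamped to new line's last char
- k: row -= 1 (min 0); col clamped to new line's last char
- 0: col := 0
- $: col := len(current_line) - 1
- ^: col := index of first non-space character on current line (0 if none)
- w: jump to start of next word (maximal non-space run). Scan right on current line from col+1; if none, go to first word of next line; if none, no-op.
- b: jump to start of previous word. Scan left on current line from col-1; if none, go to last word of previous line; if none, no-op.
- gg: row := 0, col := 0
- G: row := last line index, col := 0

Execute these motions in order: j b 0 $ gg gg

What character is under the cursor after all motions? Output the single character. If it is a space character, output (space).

Answer: o

Derivation:
After 1 (j): row=1 col=0 char='p'
After 2 (b): row=0 col=5 char='m'
After 3 (0): row=0 col=0 char='o'
After 4 ($): row=0 col=8 char='n'
After 5 (gg): row=0 col=0 char='o'
After 6 (gg): row=0 col=0 char='o'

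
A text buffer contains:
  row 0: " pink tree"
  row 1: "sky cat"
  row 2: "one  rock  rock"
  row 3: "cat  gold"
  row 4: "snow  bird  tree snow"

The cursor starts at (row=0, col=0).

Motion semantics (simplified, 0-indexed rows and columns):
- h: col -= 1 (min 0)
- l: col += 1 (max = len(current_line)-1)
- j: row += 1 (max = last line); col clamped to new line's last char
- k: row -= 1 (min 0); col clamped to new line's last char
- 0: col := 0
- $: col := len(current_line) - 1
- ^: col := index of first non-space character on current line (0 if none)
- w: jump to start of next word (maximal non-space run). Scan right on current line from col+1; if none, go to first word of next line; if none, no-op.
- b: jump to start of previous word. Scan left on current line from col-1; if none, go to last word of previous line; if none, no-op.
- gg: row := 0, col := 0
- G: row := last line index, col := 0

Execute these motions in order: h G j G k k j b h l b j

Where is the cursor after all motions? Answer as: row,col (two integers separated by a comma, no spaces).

Answer: 3,5

Derivation:
After 1 (h): row=0 col=0 char='_'
After 2 (G): row=4 col=0 char='s'
After 3 (j): row=4 col=0 char='s'
After 4 (G): row=4 col=0 char='s'
After 5 (k): row=3 col=0 char='c'
After 6 (k): row=2 col=0 char='o'
After 7 (j): row=3 col=0 char='c'
After 8 (b): row=2 col=11 char='r'
After 9 (h): row=2 col=10 char='_'
After 10 (l): row=2 col=11 char='r'
After 11 (b): row=2 col=5 char='r'
After 12 (j): row=3 col=5 char='g'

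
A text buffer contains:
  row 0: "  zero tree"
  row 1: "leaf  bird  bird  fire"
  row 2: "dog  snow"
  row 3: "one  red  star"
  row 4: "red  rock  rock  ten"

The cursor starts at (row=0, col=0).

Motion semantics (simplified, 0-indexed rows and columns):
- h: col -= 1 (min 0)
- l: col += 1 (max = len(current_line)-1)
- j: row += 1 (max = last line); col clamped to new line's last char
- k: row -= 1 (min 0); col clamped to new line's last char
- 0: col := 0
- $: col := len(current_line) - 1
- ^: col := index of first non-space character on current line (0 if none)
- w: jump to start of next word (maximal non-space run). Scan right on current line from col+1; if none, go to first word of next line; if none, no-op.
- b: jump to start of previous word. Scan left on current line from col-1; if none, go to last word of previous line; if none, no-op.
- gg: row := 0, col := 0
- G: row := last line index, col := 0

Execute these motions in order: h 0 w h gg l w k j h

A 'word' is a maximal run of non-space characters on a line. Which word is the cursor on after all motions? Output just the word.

Answer: leaf

Derivation:
After 1 (h): row=0 col=0 char='_'
After 2 (0): row=0 col=0 char='_'
After 3 (w): row=0 col=2 char='z'
After 4 (h): row=0 col=1 char='_'
After 5 (gg): row=0 col=0 char='_'
After 6 (l): row=0 col=1 char='_'
After 7 (w): row=0 col=2 char='z'
After 8 (k): row=0 col=2 char='z'
After 9 (j): row=1 col=2 char='a'
After 10 (h): row=1 col=1 char='e'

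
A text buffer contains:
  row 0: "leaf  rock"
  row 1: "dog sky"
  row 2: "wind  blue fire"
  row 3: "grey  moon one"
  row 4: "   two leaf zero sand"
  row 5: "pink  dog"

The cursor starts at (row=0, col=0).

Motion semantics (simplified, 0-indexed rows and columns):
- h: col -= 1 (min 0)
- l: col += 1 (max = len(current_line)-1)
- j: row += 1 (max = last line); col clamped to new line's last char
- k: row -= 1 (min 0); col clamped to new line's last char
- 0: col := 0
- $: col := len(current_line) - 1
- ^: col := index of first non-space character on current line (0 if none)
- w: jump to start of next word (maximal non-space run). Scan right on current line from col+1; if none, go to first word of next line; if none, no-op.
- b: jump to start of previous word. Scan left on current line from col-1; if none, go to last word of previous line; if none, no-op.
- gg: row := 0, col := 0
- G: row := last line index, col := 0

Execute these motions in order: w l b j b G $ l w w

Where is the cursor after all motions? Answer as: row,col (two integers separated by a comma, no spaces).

After 1 (w): row=0 col=6 char='r'
After 2 (l): row=0 col=7 char='o'
After 3 (b): row=0 col=6 char='r'
After 4 (j): row=1 col=6 char='y'
After 5 (b): row=1 col=4 char='s'
After 6 (G): row=5 col=0 char='p'
After 7 ($): row=5 col=8 char='g'
After 8 (l): row=5 col=8 char='g'
After 9 (w): row=5 col=8 char='g'
After 10 (w): row=5 col=8 char='g'

Answer: 5,8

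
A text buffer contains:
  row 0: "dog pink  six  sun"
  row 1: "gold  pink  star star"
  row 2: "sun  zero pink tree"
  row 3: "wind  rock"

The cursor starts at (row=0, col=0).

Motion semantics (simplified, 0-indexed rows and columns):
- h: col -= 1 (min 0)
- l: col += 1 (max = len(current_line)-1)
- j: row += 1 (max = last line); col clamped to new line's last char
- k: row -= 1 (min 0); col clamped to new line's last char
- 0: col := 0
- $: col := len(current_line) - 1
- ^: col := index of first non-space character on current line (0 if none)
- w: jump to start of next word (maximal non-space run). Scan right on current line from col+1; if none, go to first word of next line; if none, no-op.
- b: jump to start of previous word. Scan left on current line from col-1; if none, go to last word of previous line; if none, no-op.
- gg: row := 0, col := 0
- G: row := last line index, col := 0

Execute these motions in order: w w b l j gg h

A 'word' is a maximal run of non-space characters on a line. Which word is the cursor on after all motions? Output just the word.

After 1 (w): row=0 col=4 char='p'
After 2 (w): row=0 col=10 char='s'
After 3 (b): row=0 col=4 char='p'
After 4 (l): row=0 col=5 char='i'
After 5 (j): row=1 col=5 char='_'
After 6 (gg): row=0 col=0 char='d'
After 7 (h): row=0 col=0 char='d'

Answer: dog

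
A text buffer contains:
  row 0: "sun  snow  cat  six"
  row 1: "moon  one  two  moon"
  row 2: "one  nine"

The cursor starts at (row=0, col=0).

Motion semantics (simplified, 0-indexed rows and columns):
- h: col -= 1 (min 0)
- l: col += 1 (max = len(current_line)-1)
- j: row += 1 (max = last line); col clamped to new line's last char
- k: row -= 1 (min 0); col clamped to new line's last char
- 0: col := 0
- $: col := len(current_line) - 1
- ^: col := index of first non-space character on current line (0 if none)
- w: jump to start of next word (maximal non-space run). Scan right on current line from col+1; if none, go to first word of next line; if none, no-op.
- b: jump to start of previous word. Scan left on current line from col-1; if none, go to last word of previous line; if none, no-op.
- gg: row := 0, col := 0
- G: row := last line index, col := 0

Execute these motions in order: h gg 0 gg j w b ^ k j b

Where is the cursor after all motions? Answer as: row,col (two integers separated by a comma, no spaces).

Answer: 0,16

Derivation:
After 1 (h): row=0 col=0 char='s'
After 2 (gg): row=0 col=0 char='s'
After 3 (0): row=0 col=0 char='s'
After 4 (gg): row=0 col=0 char='s'
After 5 (j): row=1 col=0 char='m'
After 6 (w): row=1 col=6 char='o'
After 7 (b): row=1 col=0 char='m'
After 8 (^): row=1 col=0 char='m'
After 9 (k): row=0 col=0 char='s'
After 10 (j): row=1 col=0 char='m'
After 11 (b): row=0 col=16 char='s'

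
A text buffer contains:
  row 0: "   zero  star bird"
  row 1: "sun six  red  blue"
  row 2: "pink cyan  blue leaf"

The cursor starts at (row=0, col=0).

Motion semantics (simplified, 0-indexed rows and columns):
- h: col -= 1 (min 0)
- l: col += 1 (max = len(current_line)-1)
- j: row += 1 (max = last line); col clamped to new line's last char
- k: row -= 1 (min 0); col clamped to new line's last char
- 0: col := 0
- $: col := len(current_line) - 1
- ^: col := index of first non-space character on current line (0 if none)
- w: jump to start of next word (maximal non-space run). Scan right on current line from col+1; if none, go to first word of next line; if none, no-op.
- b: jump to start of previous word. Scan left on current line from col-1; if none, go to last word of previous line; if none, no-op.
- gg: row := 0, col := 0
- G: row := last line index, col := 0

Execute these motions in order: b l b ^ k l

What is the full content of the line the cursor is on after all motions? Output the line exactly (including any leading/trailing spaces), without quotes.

Answer:    zero  star bird

Derivation:
After 1 (b): row=0 col=0 char='_'
After 2 (l): row=0 col=1 char='_'
After 3 (b): row=0 col=1 char='_'
After 4 (^): row=0 col=3 char='z'
After 5 (k): row=0 col=3 char='z'
After 6 (l): row=0 col=4 char='e'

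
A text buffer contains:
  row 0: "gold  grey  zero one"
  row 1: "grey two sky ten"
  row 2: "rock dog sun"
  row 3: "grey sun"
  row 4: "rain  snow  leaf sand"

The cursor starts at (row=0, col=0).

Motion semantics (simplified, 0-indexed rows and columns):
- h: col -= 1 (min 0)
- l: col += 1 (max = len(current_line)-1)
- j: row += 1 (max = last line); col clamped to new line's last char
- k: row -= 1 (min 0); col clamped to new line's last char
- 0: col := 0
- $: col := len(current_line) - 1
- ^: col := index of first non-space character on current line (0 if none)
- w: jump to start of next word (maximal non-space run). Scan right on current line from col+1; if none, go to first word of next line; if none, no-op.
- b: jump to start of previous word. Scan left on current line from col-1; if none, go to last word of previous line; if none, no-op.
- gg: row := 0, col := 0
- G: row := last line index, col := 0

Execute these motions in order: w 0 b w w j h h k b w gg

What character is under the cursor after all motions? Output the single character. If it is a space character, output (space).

Answer: g

Derivation:
After 1 (w): row=0 col=6 char='g'
After 2 (0): row=0 col=0 char='g'
After 3 (b): row=0 col=0 char='g'
After 4 (w): row=0 col=6 char='g'
After 5 (w): row=0 col=12 char='z'
After 6 (j): row=1 col=12 char='_'
After 7 (h): row=1 col=11 char='y'
After 8 (h): row=1 col=10 char='k'
After 9 (k): row=0 col=10 char='_'
After 10 (b): row=0 col=6 char='g'
After 11 (w): row=0 col=12 char='z'
After 12 (gg): row=0 col=0 char='g'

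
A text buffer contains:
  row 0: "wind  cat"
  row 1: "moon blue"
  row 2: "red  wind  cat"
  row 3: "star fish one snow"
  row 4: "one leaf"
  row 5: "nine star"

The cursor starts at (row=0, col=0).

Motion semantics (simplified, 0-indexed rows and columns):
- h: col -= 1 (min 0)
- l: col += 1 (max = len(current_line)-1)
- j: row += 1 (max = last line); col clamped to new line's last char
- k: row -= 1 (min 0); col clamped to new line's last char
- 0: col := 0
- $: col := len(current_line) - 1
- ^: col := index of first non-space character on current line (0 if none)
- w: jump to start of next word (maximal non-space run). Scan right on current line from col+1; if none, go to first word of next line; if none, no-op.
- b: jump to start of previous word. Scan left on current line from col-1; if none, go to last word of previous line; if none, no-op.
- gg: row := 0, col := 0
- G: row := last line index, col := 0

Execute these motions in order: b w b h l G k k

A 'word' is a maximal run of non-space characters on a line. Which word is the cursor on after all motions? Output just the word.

After 1 (b): row=0 col=0 char='w'
After 2 (w): row=0 col=6 char='c'
After 3 (b): row=0 col=0 char='w'
After 4 (h): row=0 col=0 char='w'
After 5 (l): row=0 col=1 char='i'
After 6 (G): row=5 col=0 char='n'
After 7 (k): row=4 col=0 char='o'
After 8 (k): row=3 col=0 char='s'

Answer: star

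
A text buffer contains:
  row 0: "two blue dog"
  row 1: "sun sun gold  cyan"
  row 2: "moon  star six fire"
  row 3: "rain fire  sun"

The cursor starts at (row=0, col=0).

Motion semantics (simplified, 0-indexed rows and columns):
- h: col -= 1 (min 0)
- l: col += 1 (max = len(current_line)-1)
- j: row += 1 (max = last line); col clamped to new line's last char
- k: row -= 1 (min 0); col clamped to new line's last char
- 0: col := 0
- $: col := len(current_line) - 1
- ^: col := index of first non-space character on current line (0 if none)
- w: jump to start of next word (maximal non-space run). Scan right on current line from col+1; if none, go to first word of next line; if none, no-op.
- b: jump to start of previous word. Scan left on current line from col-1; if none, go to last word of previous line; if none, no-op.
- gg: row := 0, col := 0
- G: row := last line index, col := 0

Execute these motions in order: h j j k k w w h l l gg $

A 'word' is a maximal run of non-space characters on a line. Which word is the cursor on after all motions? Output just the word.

Answer: dog

Derivation:
After 1 (h): row=0 col=0 char='t'
After 2 (j): row=1 col=0 char='s'
After 3 (j): row=2 col=0 char='m'
After 4 (k): row=1 col=0 char='s'
After 5 (k): row=0 col=0 char='t'
After 6 (w): row=0 col=4 char='b'
After 7 (w): row=0 col=9 char='d'
After 8 (h): row=0 col=8 char='_'
After 9 (l): row=0 col=9 char='d'
After 10 (l): row=0 col=10 char='o'
After 11 (gg): row=0 col=0 char='t'
After 12 ($): row=0 col=11 char='g'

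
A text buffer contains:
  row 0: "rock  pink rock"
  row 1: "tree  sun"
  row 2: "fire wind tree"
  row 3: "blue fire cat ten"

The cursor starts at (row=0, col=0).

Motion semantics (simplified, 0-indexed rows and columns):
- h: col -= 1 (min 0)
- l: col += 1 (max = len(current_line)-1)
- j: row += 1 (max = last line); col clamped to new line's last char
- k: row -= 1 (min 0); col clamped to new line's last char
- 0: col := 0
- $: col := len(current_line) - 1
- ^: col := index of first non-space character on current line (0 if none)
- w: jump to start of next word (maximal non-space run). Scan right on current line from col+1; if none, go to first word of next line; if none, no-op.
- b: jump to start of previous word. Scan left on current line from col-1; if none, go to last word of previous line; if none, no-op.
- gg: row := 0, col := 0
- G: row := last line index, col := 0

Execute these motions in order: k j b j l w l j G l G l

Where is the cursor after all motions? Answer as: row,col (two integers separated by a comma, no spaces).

Answer: 3,1

Derivation:
After 1 (k): row=0 col=0 char='r'
After 2 (j): row=1 col=0 char='t'
After 3 (b): row=0 col=11 char='r'
After 4 (j): row=1 col=8 char='n'
After 5 (l): row=1 col=8 char='n'
After 6 (w): row=2 col=0 char='f'
After 7 (l): row=2 col=1 char='i'
After 8 (j): row=3 col=1 char='l'
After 9 (G): row=3 col=0 char='b'
After 10 (l): row=3 col=1 char='l'
After 11 (G): row=3 col=0 char='b'
After 12 (l): row=3 col=1 char='l'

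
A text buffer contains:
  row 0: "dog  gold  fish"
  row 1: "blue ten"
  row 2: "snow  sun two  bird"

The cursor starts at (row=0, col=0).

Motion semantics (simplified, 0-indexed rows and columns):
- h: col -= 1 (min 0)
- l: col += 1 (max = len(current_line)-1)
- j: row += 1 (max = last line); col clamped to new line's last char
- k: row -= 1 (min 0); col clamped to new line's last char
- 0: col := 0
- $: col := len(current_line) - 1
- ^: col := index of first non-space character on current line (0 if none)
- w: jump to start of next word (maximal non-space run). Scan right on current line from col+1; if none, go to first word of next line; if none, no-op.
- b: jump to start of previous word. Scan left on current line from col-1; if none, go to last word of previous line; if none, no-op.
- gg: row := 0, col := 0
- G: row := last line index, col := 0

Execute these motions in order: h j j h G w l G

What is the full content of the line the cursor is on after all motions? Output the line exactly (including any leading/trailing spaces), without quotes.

After 1 (h): row=0 col=0 char='d'
After 2 (j): row=1 col=0 char='b'
After 3 (j): row=2 col=0 char='s'
After 4 (h): row=2 col=0 char='s'
After 5 (G): row=2 col=0 char='s'
After 6 (w): row=2 col=6 char='s'
After 7 (l): row=2 col=7 char='u'
After 8 (G): row=2 col=0 char='s'

Answer: snow  sun two  bird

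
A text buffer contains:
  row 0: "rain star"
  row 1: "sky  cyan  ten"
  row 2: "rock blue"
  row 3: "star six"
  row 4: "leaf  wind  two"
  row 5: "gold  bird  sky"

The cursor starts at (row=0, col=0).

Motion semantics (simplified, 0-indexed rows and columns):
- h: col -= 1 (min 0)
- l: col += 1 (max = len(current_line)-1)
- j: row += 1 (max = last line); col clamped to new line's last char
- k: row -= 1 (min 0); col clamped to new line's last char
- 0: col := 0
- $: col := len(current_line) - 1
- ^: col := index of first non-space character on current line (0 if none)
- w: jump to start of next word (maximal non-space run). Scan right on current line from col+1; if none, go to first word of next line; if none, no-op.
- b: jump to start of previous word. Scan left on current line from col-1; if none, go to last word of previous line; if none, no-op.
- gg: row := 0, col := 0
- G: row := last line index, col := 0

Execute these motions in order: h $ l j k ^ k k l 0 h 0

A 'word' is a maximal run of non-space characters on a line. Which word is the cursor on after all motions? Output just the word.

Answer: rain

Derivation:
After 1 (h): row=0 col=0 char='r'
After 2 ($): row=0 col=8 char='r'
After 3 (l): row=0 col=8 char='r'
After 4 (j): row=1 col=8 char='n'
After 5 (k): row=0 col=8 char='r'
After 6 (^): row=0 col=0 char='r'
After 7 (k): row=0 col=0 char='r'
After 8 (k): row=0 col=0 char='r'
After 9 (l): row=0 col=1 char='a'
After 10 (0): row=0 col=0 char='r'
After 11 (h): row=0 col=0 char='r'
After 12 (0): row=0 col=0 char='r'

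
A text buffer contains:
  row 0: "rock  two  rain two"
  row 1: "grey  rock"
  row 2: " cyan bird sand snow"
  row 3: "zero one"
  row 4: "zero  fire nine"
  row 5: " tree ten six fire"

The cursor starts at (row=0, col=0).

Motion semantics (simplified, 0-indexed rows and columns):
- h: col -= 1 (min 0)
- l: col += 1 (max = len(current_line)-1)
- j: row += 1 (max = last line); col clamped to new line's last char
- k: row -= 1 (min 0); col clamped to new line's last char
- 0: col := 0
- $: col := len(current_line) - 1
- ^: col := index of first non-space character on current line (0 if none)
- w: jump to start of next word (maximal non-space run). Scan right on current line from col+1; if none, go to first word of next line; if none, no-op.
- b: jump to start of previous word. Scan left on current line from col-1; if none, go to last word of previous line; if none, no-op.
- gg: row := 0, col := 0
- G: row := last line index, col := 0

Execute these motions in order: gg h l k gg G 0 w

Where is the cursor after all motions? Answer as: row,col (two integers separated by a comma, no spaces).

After 1 (gg): row=0 col=0 char='r'
After 2 (h): row=0 col=0 char='r'
After 3 (l): row=0 col=1 char='o'
After 4 (k): row=0 col=1 char='o'
After 5 (gg): row=0 col=0 char='r'
After 6 (G): row=5 col=0 char='_'
After 7 (0): row=5 col=0 char='_'
After 8 (w): row=5 col=1 char='t'

Answer: 5,1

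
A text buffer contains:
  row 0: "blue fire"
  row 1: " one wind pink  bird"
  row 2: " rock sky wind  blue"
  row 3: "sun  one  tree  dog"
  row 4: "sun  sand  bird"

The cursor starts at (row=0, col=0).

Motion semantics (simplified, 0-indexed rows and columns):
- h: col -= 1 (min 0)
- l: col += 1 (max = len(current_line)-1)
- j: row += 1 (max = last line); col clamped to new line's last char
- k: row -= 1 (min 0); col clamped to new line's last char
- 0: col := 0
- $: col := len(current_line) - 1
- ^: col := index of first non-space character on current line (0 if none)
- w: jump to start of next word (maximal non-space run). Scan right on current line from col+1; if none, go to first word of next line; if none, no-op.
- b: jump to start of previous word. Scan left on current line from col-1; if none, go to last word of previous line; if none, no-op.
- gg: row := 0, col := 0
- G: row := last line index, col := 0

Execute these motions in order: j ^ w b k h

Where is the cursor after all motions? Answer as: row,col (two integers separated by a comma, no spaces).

Answer: 0,0

Derivation:
After 1 (j): row=1 col=0 char='_'
After 2 (^): row=1 col=1 char='o'
After 3 (w): row=1 col=5 char='w'
After 4 (b): row=1 col=1 char='o'
After 5 (k): row=0 col=1 char='l'
After 6 (h): row=0 col=0 char='b'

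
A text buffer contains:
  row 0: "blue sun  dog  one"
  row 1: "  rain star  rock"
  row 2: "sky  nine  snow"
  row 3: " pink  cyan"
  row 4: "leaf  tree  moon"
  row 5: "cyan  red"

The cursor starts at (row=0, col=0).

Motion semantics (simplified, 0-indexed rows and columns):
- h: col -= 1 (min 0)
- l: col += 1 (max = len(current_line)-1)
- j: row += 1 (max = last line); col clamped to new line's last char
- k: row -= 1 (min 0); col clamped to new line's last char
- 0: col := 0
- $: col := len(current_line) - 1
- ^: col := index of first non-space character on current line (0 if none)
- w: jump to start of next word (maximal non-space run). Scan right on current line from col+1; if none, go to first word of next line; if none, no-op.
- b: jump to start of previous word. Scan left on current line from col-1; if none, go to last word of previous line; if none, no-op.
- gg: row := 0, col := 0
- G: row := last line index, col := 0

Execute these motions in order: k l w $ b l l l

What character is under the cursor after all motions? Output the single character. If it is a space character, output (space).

Answer: e

Derivation:
After 1 (k): row=0 col=0 char='b'
After 2 (l): row=0 col=1 char='l'
After 3 (w): row=0 col=5 char='s'
After 4 ($): row=0 col=17 char='e'
After 5 (b): row=0 col=15 char='o'
After 6 (l): row=0 col=16 char='n'
After 7 (l): row=0 col=17 char='e'
After 8 (l): row=0 col=17 char='e'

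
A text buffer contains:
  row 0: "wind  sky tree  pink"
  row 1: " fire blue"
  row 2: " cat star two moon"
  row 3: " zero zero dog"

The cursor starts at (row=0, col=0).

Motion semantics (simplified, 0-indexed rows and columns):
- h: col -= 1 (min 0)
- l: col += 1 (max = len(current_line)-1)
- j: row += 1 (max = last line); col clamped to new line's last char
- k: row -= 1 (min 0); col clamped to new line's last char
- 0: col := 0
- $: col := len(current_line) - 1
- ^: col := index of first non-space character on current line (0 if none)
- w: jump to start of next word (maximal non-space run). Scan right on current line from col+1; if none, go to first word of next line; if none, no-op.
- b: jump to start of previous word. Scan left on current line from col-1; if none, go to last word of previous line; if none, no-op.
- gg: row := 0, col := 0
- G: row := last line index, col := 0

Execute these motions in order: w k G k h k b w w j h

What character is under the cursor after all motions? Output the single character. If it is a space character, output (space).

After 1 (w): row=0 col=6 char='s'
After 2 (k): row=0 col=6 char='s'
After 3 (G): row=3 col=0 char='_'
After 4 (k): row=2 col=0 char='_'
After 5 (h): row=2 col=0 char='_'
After 6 (k): row=1 col=0 char='_'
After 7 (b): row=0 col=16 char='p'
After 8 (w): row=1 col=1 char='f'
After 9 (w): row=1 col=6 char='b'
After 10 (j): row=2 col=6 char='t'
After 11 (h): row=2 col=5 char='s'

Answer: s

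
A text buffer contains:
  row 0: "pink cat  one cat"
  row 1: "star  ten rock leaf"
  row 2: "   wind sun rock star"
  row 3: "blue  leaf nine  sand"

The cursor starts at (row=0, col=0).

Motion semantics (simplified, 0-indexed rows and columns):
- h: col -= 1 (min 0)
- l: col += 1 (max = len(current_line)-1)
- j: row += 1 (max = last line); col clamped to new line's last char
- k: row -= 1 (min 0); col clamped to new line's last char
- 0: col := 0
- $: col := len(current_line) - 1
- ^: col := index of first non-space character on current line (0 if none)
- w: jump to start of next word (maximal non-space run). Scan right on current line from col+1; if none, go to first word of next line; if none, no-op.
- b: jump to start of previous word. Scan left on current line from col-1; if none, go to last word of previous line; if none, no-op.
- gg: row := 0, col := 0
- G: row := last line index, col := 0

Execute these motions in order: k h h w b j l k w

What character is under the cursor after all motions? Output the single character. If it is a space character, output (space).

After 1 (k): row=0 col=0 char='p'
After 2 (h): row=0 col=0 char='p'
After 3 (h): row=0 col=0 char='p'
After 4 (w): row=0 col=5 char='c'
After 5 (b): row=0 col=0 char='p'
After 6 (j): row=1 col=0 char='s'
After 7 (l): row=1 col=1 char='t'
After 8 (k): row=0 col=1 char='i'
After 9 (w): row=0 col=5 char='c'

Answer: c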